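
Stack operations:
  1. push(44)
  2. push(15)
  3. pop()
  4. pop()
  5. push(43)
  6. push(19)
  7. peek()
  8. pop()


push(44) -> [44]
push(15) -> [44, 15]
pop()->15, [44]
pop()->44, []
push(43) -> [43]
push(19) -> [43, 19]
peek()->19
pop()->19, [43]

Final stack: [43]


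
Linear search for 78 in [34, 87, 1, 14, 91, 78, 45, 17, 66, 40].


i=0: 34!=78
i=1: 87!=78
i=2: 1!=78
i=3: 14!=78
i=4: 91!=78
i=5: 78==78 found!

Found at 5, 6 comps


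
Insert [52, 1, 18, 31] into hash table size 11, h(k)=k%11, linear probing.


Insert 52: h=8 -> slot 8
Insert 1: h=1 -> slot 1
Insert 18: h=7 -> slot 7
Insert 31: h=9 -> slot 9

Table: [None, 1, None, None, None, None, None, 18, 52, 31, None]


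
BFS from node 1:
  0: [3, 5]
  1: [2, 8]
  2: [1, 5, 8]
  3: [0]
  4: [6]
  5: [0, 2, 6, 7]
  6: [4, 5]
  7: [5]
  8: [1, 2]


Visit 1, enqueue [2, 8]
Visit 2, enqueue [5]
Visit 8, enqueue []
Visit 5, enqueue [0, 6, 7]
Visit 0, enqueue [3]
Visit 6, enqueue [4]
Visit 7, enqueue []
Visit 3, enqueue []
Visit 4, enqueue []

BFS order: [1, 2, 8, 5, 0, 6, 7, 3, 4]


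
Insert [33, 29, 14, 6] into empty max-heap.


Insert 33: [33]
Insert 29: [33, 29]
Insert 14: [33, 29, 14]
Insert 6: [33, 29, 14, 6]

Final heap: [33, 29, 14, 6]


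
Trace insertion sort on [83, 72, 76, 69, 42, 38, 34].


Initial: [83, 72, 76, 69, 42, 38, 34]
Insert 72: [72, 83, 76, 69, 42, 38, 34]
Insert 76: [72, 76, 83, 69, 42, 38, 34]
Insert 69: [69, 72, 76, 83, 42, 38, 34]
Insert 42: [42, 69, 72, 76, 83, 38, 34]
Insert 38: [38, 42, 69, 72, 76, 83, 34]
Insert 34: [34, 38, 42, 69, 72, 76, 83]

Sorted: [34, 38, 42, 69, 72, 76, 83]


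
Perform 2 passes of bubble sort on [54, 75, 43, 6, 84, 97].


Initial: [54, 75, 43, 6, 84, 97]
Pass 1: [54, 43, 6, 75, 84, 97] (2 swaps)
Pass 2: [43, 6, 54, 75, 84, 97] (2 swaps)

After 2 passes: [43, 6, 54, 75, 84, 97]


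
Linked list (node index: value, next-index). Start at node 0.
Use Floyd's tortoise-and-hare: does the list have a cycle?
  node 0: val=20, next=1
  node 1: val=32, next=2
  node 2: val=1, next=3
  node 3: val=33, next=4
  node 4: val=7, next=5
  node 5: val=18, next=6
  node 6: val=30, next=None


Floyd's tortoise (slow, +1) and hare (fast, +2):
  init: slow=0, fast=0
  step 1: slow=1, fast=2
  step 2: slow=2, fast=4
  step 3: slow=3, fast=6
  step 4: fast -> None, no cycle

Cycle: no


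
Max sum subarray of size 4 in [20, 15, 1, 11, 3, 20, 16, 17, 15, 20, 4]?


[0:4]: 47
[1:5]: 30
[2:6]: 35
[3:7]: 50
[4:8]: 56
[5:9]: 68
[6:10]: 68
[7:11]: 56

Max: 68 at [5:9]


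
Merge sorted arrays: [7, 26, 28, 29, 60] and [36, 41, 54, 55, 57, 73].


Take 7 from A
Take 26 from A
Take 28 from A
Take 29 from A
Take 36 from B
Take 41 from B
Take 54 from B
Take 55 from B
Take 57 from B
Take 60 from A

Merged: [7, 26, 28, 29, 36, 41, 54, 55, 57, 60, 73]


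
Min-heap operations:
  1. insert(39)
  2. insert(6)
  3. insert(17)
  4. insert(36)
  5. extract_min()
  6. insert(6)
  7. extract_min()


insert(39) -> [39]
insert(6) -> [6, 39]
insert(17) -> [6, 39, 17]
insert(36) -> [6, 36, 17, 39]
extract_min()->6, [17, 36, 39]
insert(6) -> [6, 17, 39, 36]
extract_min()->6, [17, 36, 39]

Final heap: [17, 36, 39]


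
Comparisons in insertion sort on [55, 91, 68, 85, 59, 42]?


Algorithm: insertion sort
Input: [55, 91, 68, 85, 59, 42]
Sorted: [42, 55, 59, 68, 85, 91]

14


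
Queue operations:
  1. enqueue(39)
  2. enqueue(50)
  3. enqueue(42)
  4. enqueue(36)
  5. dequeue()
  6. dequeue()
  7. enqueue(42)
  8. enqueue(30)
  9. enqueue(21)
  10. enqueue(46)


enqueue(39) -> [39]
enqueue(50) -> [39, 50]
enqueue(42) -> [39, 50, 42]
enqueue(36) -> [39, 50, 42, 36]
dequeue()->39, [50, 42, 36]
dequeue()->50, [42, 36]
enqueue(42) -> [42, 36, 42]
enqueue(30) -> [42, 36, 42, 30]
enqueue(21) -> [42, 36, 42, 30, 21]
enqueue(46) -> [42, 36, 42, 30, 21, 46]

Final queue: [42, 36, 42, 30, 21, 46]


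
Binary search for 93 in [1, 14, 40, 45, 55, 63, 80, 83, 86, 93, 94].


Step 1: lo=0, hi=10, mid=5, val=63
Step 2: lo=6, hi=10, mid=8, val=86
Step 3: lo=9, hi=10, mid=9, val=93

Found at index 9


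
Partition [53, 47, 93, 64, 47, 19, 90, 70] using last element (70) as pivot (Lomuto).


Pivot: 70
  53 <= 70: advance i (no swap)
  47 <= 70: advance i (no swap)
  64 <= 70: swap -> [53, 47, 64, 93, 47, 19, 90, 70]
  47 <= 70: swap -> [53, 47, 64, 47, 93, 19, 90, 70]
  19 <= 70: swap -> [53, 47, 64, 47, 19, 93, 90, 70]
Place pivot at 5: [53, 47, 64, 47, 19, 70, 90, 93]

Partitioned: [53, 47, 64, 47, 19, 70, 90, 93]


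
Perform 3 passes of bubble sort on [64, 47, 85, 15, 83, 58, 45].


Initial: [64, 47, 85, 15, 83, 58, 45]
Pass 1: [47, 64, 15, 83, 58, 45, 85] (5 swaps)
Pass 2: [47, 15, 64, 58, 45, 83, 85] (3 swaps)
Pass 3: [15, 47, 58, 45, 64, 83, 85] (3 swaps)

After 3 passes: [15, 47, 58, 45, 64, 83, 85]


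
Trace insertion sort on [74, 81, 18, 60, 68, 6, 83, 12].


Initial: [74, 81, 18, 60, 68, 6, 83, 12]
Insert 81: [74, 81, 18, 60, 68, 6, 83, 12]
Insert 18: [18, 74, 81, 60, 68, 6, 83, 12]
Insert 60: [18, 60, 74, 81, 68, 6, 83, 12]
Insert 68: [18, 60, 68, 74, 81, 6, 83, 12]
Insert 6: [6, 18, 60, 68, 74, 81, 83, 12]
Insert 83: [6, 18, 60, 68, 74, 81, 83, 12]
Insert 12: [6, 12, 18, 60, 68, 74, 81, 83]

Sorted: [6, 12, 18, 60, 68, 74, 81, 83]


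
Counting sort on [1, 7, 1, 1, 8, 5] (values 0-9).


Input: [1, 7, 1, 1, 8, 5]
Counts: [0, 3, 0, 0, 0, 1, 0, 1, 1, 0]

Sorted: [1, 1, 1, 5, 7, 8]


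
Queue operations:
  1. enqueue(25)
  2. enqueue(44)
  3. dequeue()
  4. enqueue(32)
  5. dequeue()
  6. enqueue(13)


enqueue(25) -> [25]
enqueue(44) -> [25, 44]
dequeue()->25, [44]
enqueue(32) -> [44, 32]
dequeue()->44, [32]
enqueue(13) -> [32, 13]

Final queue: [32, 13]


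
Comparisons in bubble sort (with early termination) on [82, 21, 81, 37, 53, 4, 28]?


Algorithm: bubble sort (with early termination)
Input: [82, 21, 81, 37, 53, 4, 28]
Sorted: [4, 21, 28, 37, 53, 81, 82]

21


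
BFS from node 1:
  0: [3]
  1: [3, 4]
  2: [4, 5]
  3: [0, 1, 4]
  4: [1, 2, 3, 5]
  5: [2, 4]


Visit 1, enqueue [3, 4]
Visit 3, enqueue [0]
Visit 4, enqueue [2, 5]
Visit 0, enqueue []
Visit 2, enqueue []
Visit 5, enqueue []

BFS order: [1, 3, 4, 0, 2, 5]


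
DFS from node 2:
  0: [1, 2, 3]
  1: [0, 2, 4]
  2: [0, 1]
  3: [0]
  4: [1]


Visit 2, push [1, 0]
Visit 0, push [3, 1]
Visit 1, push [4]
Visit 4, push []
Visit 3, push []

DFS order: [2, 0, 1, 4, 3]


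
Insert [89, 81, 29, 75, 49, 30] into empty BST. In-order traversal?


Insert 89: root
Insert 81: L from 89
Insert 29: L from 89 -> L from 81
Insert 75: L from 89 -> L from 81 -> R from 29
Insert 49: L from 89 -> L from 81 -> R from 29 -> L from 75
Insert 30: L from 89 -> L from 81 -> R from 29 -> L from 75 -> L from 49

In-order: [29, 30, 49, 75, 81, 89]


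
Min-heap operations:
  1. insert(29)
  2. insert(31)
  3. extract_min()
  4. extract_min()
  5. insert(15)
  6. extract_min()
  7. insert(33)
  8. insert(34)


insert(29) -> [29]
insert(31) -> [29, 31]
extract_min()->29, [31]
extract_min()->31, []
insert(15) -> [15]
extract_min()->15, []
insert(33) -> [33]
insert(34) -> [33, 34]

Final heap: [33, 34]


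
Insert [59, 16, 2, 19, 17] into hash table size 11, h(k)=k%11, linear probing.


Insert 59: h=4 -> slot 4
Insert 16: h=5 -> slot 5
Insert 2: h=2 -> slot 2
Insert 19: h=8 -> slot 8
Insert 17: h=6 -> slot 6

Table: [None, None, 2, None, 59, 16, 17, None, 19, None, None]


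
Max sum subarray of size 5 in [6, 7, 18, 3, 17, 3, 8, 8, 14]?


[0:5]: 51
[1:6]: 48
[2:7]: 49
[3:8]: 39
[4:9]: 50

Max: 51 at [0:5]


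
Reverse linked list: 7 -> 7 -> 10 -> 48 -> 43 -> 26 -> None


Step 1: curr=7, set curr.next=prev(None) | reversed so far: 7
Step 2: curr=7, set curr.next=prev(7) | reversed so far: 7 -> 7
Step 3: curr=10, set curr.next=prev(7) | reversed so far: 10 -> 7 -> 7
Step 4: curr=48, set curr.next=prev(10) | reversed so far: 48 -> 10 -> 7 -> 7
Step 5: curr=43, set curr.next=prev(48) | reversed so far: 43 -> 48 -> 10 -> 7 -> 7
Step 6: curr=26, set curr.next=prev(43) | reversed so far: 26 -> 43 -> 48 -> 10 -> 7 -> 7

26 -> 43 -> 48 -> 10 -> 7 -> 7 -> None


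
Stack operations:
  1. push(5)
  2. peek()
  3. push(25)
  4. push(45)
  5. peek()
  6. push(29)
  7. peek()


push(5) -> [5]
peek()->5
push(25) -> [5, 25]
push(45) -> [5, 25, 45]
peek()->45
push(29) -> [5, 25, 45, 29]
peek()->29

Final stack: [5, 25, 45, 29]


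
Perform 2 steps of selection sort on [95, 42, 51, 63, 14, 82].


Initial: [95, 42, 51, 63, 14, 82]
Step 1: min=14 at 4
  Swap: [14, 42, 51, 63, 95, 82]
Step 2: min=42 at 1
  Swap: [14, 42, 51, 63, 95, 82]

After 2 steps: [14, 42, 51, 63, 95, 82]


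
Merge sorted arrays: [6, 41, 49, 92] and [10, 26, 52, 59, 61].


Take 6 from A
Take 10 from B
Take 26 from B
Take 41 from A
Take 49 from A
Take 52 from B
Take 59 from B
Take 61 from B

Merged: [6, 10, 26, 41, 49, 52, 59, 61, 92]


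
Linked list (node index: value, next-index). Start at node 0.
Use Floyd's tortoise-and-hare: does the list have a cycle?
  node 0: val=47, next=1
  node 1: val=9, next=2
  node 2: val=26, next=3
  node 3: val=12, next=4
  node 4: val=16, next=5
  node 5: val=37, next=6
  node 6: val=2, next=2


Floyd's tortoise (slow, +1) and hare (fast, +2):
  init: slow=0, fast=0
  step 1: slow=1, fast=2
  step 2: slow=2, fast=4
  step 3: slow=3, fast=6
  step 4: slow=4, fast=3
  step 5: slow=5, fast=5
  slow == fast at node 5: cycle detected

Cycle: yes


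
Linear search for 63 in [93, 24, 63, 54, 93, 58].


i=0: 93!=63
i=1: 24!=63
i=2: 63==63 found!

Found at 2, 3 comps


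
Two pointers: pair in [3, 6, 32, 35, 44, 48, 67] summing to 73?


lo=0(3)+hi=6(67)=70
lo=1(6)+hi=6(67)=73

Yes: 6+67=73


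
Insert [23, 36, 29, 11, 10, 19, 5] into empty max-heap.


Insert 23: [23]
Insert 36: [36, 23]
Insert 29: [36, 23, 29]
Insert 11: [36, 23, 29, 11]
Insert 10: [36, 23, 29, 11, 10]
Insert 19: [36, 23, 29, 11, 10, 19]
Insert 5: [36, 23, 29, 11, 10, 19, 5]

Final heap: [36, 23, 29, 11, 10, 19, 5]


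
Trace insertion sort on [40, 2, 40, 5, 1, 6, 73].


Initial: [40, 2, 40, 5, 1, 6, 73]
Insert 2: [2, 40, 40, 5, 1, 6, 73]
Insert 40: [2, 40, 40, 5, 1, 6, 73]
Insert 5: [2, 5, 40, 40, 1, 6, 73]
Insert 1: [1, 2, 5, 40, 40, 6, 73]
Insert 6: [1, 2, 5, 6, 40, 40, 73]
Insert 73: [1, 2, 5, 6, 40, 40, 73]

Sorted: [1, 2, 5, 6, 40, 40, 73]


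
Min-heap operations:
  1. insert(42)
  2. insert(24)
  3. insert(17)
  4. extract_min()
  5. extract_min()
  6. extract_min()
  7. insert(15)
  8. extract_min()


insert(42) -> [42]
insert(24) -> [24, 42]
insert(17) -> [17, 42, 24]
extract_min()->17, [24, 42]
extract_min()->24, [42]
extract_min()->42, []
insert(15) -> [15]
extract_min()->15, []

Final heap: []


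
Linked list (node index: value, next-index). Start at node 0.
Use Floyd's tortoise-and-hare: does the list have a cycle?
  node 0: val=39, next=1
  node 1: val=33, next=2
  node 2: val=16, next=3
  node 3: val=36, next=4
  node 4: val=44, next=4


Floyd's tortoise (slow, +1) and hare (fast, +2):
  init: slow=0, fast=0
  step 1: slow=1, fast=2
  step 2: slow=2, fast=4
  step 3: slow=3, fast=4
  step 4: slow=4, fast=4
  slow == fast at node 4: cycle detected

Cycle: yes


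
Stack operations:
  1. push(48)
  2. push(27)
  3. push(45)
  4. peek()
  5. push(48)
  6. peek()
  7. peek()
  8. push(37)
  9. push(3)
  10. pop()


push(48) -> [48]
push(27) -> [48, 27]
push(45) -> [48, 27, 45]
peek()->45
push(48) -> [48, 27, 45, 48]
peek()->48
peek()->48
push(37) -> [48, 27, 45, 48, 37]
push(3) -> [48, 27, 45, 48, 37, 3]
pop()->3, [48, 27, 45, 48, 37]

Final stack: [48, 27, 45, 48, 37]


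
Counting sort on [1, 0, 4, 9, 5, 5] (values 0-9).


Input: [1, 0, 4, 9, 5, 5]
Counts: [1, 1, 0, 0, 1, 2, 0, 0, 0, 1]

Sorted: [0, 1, 4, 5, 5, 9]


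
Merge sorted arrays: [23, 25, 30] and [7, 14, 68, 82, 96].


Take 7 from B
Take 14 from B
Take 23 from A
Take 25 from A
Take 30 from A

Merged: [7, 14, 23, 25, 30, 68, 82, 96]


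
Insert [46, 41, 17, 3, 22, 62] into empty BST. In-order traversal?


Insert 46: root
Insert 41: L from 46
Insert 17: L from 46 -> L from 41
Insert 3: L from 46 -> L from 41 -> L from 17
Insert 22: L from 46 -> L from 41 -> R from 17
Insert 62: R from 46

In-order: [3, 17, 22, 41, 46, 62]


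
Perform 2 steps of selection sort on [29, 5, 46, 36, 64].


Initial: [29, 5, 46, 36, 64]
Step 1: min=5 at 1
  Swap: [5, 29, 46, 36, 64]
Step 2: min=29 at 1
  Swap: [5, 29, 46, 36, 64]

After 2 steps: [5, 29, 46, 36, 64]


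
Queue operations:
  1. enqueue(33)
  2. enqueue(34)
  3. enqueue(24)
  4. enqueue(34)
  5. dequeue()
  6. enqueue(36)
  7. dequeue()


enqueue(33) -> [33]
enqueue(34) -> [33, 34]
enqueue(24) -> [33, 34, 24]
enqueue(34) -> [33, 34, 24, 34]
dequeue()->33, [34, 24, 34]
enqueue(36) -> [34, 24, 34, 36]
dequeue()->34, [24, 34, 36]

Final queue: [24, 34, 36]


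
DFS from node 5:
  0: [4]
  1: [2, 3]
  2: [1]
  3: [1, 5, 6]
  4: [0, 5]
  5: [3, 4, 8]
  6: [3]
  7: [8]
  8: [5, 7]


Visit 5, push [8, 4, 3]
Visit 3, push [6, 1]
Visit 1, push [2]
Visit 2, push []
Visit 6, push []
Visit 4, push [0]
Visit 0, push []
Visit 8, push [7]
Visit 7, push []

DFS order: [5, 3, 1, 2, 6, 4, 0, 8, 7]


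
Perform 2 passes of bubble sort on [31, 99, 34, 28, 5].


Initial: [31, 99, 34, 28, 5]
Pass 1: [31, 34, 28, 5, 99] (3 swaps)
Pass 2: [31, 28, 5, 34, 99] (2 swaps)

After 2 passes: [31, 28, 5, 34, 99]


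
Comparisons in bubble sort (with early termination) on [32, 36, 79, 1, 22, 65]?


Algorithm: bubble sort (with early termination)
Input: [32, 36, 79, 1, 22, 65]
Sorted: [1, 22, 32, 36, 65, 79]

14


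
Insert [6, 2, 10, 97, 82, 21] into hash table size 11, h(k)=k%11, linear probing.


Insert 6: h=6 -> slot 6
Insert 2: h=2 -> slot 2
Insert 10: h=10 -> slot 10
Insert 97: h=9 -> slot 9
Insert 82: h=5 -> slot 5
Insert 21: h=10, 1 probes -> slot 0

Table: [21, None, 2, None, None, 82, 6, None, None, 97, 10]


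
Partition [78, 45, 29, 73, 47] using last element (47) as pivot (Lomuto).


Pivot: 47
  45 <= 47: swap -> [45, 78, 29, 73, 47]
  29 <= 47: swap -> [45, 29, 78, 73, 47]
Place pivot at 2: [45, 29, 47, 73, 78]

Partitioned: [45, 29, 47, 73, 78]


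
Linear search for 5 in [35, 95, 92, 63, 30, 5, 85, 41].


i=0: 35!=5
i=1: 95!=5
i=2: 92!=5
i=3: 63!=5
i=4: 30!=5
i=5: 5==5 found!

Found at 5, 6 comps


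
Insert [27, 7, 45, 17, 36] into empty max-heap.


Insert 27: [27]
Insert 7: [27, 7]
Insert 45: [45, 7, 27]
Insert 17: [45, 17, 27, 7]
Insert 36: [45, 36, 27, 7, 17]

Final heap: [45, 36, 27, 7, 17]


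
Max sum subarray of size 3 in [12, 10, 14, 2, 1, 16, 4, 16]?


[0:3]: 36
[1:4]: 26
[2:5]: 17
[3:6]: 19
[4:7]: 21
[5:8]: 36

Max: 36 at [0:3]


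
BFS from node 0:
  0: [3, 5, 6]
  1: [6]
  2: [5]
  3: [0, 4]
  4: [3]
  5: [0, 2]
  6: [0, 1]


Visit 0, enqueue [3, 5, 6]
Visit 3, enqueue [4]
Visit 5, enqueue [2]
Visit 6, enqueue [1]
Visit 4, enqueue []
Visit 2, enqueue []
Visit 1, enqueue []

BFS order: [0, 3, 5, 6, 4, 2, 1]


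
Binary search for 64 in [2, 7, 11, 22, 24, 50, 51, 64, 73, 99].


Step 1: lo=0, hi=9, mid=4, val=24
Step 2: lo=5, hi=9, mid=7, val=64

Found at index 7


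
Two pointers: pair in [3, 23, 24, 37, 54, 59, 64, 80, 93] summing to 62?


lo=0(3)+hi=8(93)=96
lo=0(3)+hi=7(80)=83
lo=0(3)+hi=6(64)=67
lo=0(3)+hi=5(59)=62

Yes: 3+59=62


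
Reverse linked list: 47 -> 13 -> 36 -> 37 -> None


Step 1: curr=47, set curr.next=prev(None) | reversed so far: 47
Step 2: curr=13, set curr.next=prev(47) | reversed so far: 13 -> 47
Step 3: curr=36, set curr.next=prev(13) | reversed so far: 36 -> 13 -> 47
Step 4: curr=37, set curr.next=prev(36) | reversed so far: 37 -> 36 -> 13 -> 47

37 -> 36 -> 13 -> 47 -> None


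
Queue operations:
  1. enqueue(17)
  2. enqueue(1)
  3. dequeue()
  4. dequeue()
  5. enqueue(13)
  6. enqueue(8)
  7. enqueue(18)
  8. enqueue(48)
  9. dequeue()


enqueue(17) -> [17]
enqueue(1) -> [17, 1]
dequeue()->17, [1]
dequeue()->1, []
enqueue(13) -> [13]
enqueue(8) -> [13, 8]
enqueue(18) -> [13, 8, 18]
enqueue(48) -> [13, 8, 18, 48]
dequeue()->13, [8, 18, 48]

Final queue: [8, 18, 48]


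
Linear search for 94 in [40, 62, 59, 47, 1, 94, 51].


i=0: 40!=94
i=1: 62!=94
i=2: 59!=94
i=3: 47!=94
i=4: 1!=94
i=5: 94==94 found!

Found at 5, 6 comps


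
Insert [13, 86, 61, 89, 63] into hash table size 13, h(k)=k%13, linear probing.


Insert 13: h=0 -> slot 0
Insert 86: h=8 -> slot 8
Insert 61: h=9 -> slot 9
Insert 89: h=11 -> slot 11
Insert 63: h=11, 1 probes -> slot 12

Table: [13, None, None, None, None, None, None, None, 86, 61, None, 89, 63]


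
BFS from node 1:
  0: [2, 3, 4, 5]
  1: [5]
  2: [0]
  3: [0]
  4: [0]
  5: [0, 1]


Visit 1, enqueue [5]
Visit 5, enqueue [0]
Visit 0, enqueue [2, 3, 4]
Visit 2, enqueue []
Visit 3, enqueue []
Visit 4, enqueue []

BFS order: [1, 5, 0, 2, 3, 4]


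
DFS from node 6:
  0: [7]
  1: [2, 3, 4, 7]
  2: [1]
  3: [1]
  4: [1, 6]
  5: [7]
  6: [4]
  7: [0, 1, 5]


Visit 6, push [4]
Visit 4, push [1]
Visit 1, push [7, 3, 2]
Visit 2, push []
Visit 3, push []
Visit 7, push [5, 0]
Visit 0, push []
Visit 5, push []

DFS order: [6, 4, 1, 2, 3, 7, 0, 5]


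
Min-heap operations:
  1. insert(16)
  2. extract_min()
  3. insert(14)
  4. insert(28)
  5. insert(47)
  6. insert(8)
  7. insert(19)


insert(16) -> [16]
extract_min()->16, []
insert(14) -> [14]
insert(28) -> [14, 28]
insert(47) -> [14, 28, 47]
insert(8) -> [8, 14, 47, 28]
insert(19) -> [8, 14, 47, 28, 19]

Final heap: [8, 14, 47, 28, 19]


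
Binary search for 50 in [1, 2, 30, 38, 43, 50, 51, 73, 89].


Step 1: lo=0, hi=8, mid=4, val=43
Step 2: lo=5, hi=8, mid=6, val=51
Step 3: lo=5, hi=5, mid=5, val=50

Found at index 5


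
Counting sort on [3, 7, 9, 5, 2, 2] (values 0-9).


Input: [3, 7, 9, 5, 2, 2]
Counts: [0, 0, 2, 1, 0, 1, 0, 1, 0, 1]

Sorted: [2, 2, 3, 5, 7, 9]


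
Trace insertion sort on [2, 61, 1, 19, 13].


Initial: [2, 61, 1, 19, 13]
Insert 61: [2, 61, 1, 19, 13]
Insert 1: [1, 2, 61, 19, 13]
Insert 19: [1, 2, 19, 61, 13]
Insert 13: [1, 2, 13, 19, 61]

Sorted: [1, 2, 13, 19, 61]


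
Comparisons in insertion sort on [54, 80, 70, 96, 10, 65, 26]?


Algorithm: insertion sort
Input: [54, 80, 70, 96, 10, 65, 26]
Sorted: [10, 26, 54, 65, 70, 80, 96]

18


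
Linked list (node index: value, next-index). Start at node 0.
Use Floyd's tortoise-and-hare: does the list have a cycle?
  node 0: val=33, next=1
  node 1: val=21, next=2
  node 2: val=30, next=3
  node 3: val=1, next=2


Floyd's tortoise (slow, +1) and hare (fast, +2):
  init: slow=0, fast=0
  step 1: slow=1, fast=2
  step 2: slow=2, fast=2
  slow == fast at node 2: cycle detected

Cycle: yes


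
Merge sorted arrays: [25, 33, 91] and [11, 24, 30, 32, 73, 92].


Take 11 from B
Take 24 from B
Take 25 from A
Take 30 from B
Take 32 from B
Take 33 from A
Take 73 from B
Take 91 from A

Merged: [11, 24, 25, 30, 32, 33, 73, 91, 92]


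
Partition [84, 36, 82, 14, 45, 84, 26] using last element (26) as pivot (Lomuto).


Pivot: 26
  14 <= 26: swap -> [14, 36, 82, 84, 45, 84, 26]
Place pivot at 1: [14, 26, 82, 84, 45, 84, 36]

Partitioned: [14, 26, 82, 84, 45, 84, 36]


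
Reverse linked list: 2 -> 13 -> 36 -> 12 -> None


Step 1: curr=2, set curr.next=prev(None) | reversed so far: 2
Step 2: curr=13, set curr.next=prev(2) | reversed so far: 13 -> 2
Step 3: curr=36, set curr.next=prev(13) | reversed so far: 36 -> 13 -> 2
Step 4: curr=12, set curr.next=prev(36) | reversed so far: 12 -> 36 -> 13 -> 2

12 -> 36 -> 13 -> 2 -> None


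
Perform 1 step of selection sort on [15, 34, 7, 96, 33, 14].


Initial: [15, 34, 7, 96, 33, 14]
Step 1: min=7 at 2
  Swap: [7, 34, 15, 96, 33, 14]

After 1 step: [7, 34, 15, 96, 33, 14]


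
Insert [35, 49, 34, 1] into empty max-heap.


Insert 35: [35]
Insert 49: [49, 35]
Insert 34: [49, 35, 34]
Insert 1: [49, 35, 34, 1]

Final heap: [49, 35, 34, 1]


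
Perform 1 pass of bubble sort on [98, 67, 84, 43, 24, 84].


Initial: [98, 67, 84, 43, 24, 84]
Pass 1: [67, 84, 43, 24, 84, 98] (5 swaps)

After 1 pass: [67, 84, 43, 24, 84, 98]


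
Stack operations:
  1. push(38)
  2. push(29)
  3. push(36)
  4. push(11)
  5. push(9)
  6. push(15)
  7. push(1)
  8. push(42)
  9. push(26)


push(38) -> [38]
push(29) -> [38, 29]
push(36) -> [38, 29, 36]
push(11) -> [38, 29, 36, 11]
push(9) -> [38, 29, 36, 11, 9]
push(15) -> [38, 29, 36, 11, 9, 15]
push(1) -> [38, 29, 36, 11, 9, 15, 1]
push(42) -> [38, 29, 36, 11, 9, 15, 1, 42]
push(26) -> [38, 29, 36, 11, 9, 15, 1, 42, 26]

Final stack: [38, 29, 36, 11, 9, 15, 1, 42, 26]


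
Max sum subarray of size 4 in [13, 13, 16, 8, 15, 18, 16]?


[0:4]: 50
[1:5]: 52
[2:6]: 57
[3:7]: 57

Max: 57 at [2:6]


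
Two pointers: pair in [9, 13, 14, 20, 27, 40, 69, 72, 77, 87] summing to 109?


lo=0(9)+hi=9(87)=96
lo=1(13)+hi=9(87)=100
lo=2(14)+hi=9(87)=101
lo=3(20)+hi=9(87)=107
lo=4(27)+hi=9(87)=114
lo=4(27)+hi=8(77)=104
lo=5(40)+hi=8(77)=117
lo=5(40)+hi=7(72)=112
lo=5(40)+hi=6(69)=109

Yes: 40+69=109


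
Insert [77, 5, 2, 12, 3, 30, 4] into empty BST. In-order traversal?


Insert 77: root
Insert 5: L from 77
Insert 2: L from 77 -> L from 5
Insert 12: L from 77 -> R from 5
Insert 3: L from 77 -> L from 5 -> R from 2
Insert 30: L from 77 -> R from 5 -> R from 12
Insert 4: L from 77 -> L from 5 -> R from 2 -> R from 3

In-order: [2, 3, 4, 5, 12, 30, 77]


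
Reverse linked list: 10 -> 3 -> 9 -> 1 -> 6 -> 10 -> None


Step 1: curr=10, set curr.next=prev(None) | reversed so far: 10
Step 2: curr=3, set curr.next=prev(10) | reversed so far: 3 -> 10
Step 3: curr=9, set curr.next=prev(3) | reversed so far: 9 -> 3 -> 10
Step 4: curr=1, set curr.next=prev(9) | reversed so far: 1 -> 9 -> 3 -> 10
Step 5: curr=6, set curr.next=prev(1) | reversed so far: 6 -> 1 -> 9 -> 3 -> 10
Step 6: curr=10, set curr.next=prev(6) | reversed so far: 10 -> 6 -> 1 -> 9 -> 3 -> 10

10 -> 6 -> 1 -> 9 -> 3 -> 10 -> None


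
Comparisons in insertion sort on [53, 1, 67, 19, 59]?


Algorithm: insertion sort
Input: [53, 1, 67, 19, 59]
Sorted: [1, 19, 53, 59, 67]

7


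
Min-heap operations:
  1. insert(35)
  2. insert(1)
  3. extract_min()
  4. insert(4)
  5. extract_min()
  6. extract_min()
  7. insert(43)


insert(35) -> [35]
insert(1) -> [1, 35]
extract_min()->1, [35]
insert(4) -> [4, 35]
extract_min()->4, [35]
extract_min()->35, []
insert(43) -> [43]

Final heap: [43]


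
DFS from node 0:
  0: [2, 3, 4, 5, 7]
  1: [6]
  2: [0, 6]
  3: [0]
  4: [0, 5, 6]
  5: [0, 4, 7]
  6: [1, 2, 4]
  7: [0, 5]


Visit 0, push [7, 5, 4, 3, 2]
Visit 2, push [6]
Visit 6, push [4, 1]
Visit 1, push []
Visit 4, push [5]
Visit 5, push [7]
Visit 7, push []
Visit 3, push []

DFS order: [0, 2, 6, 1, 4, 5, 7, 3]


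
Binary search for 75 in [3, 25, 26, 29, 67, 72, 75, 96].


Step 1: lo=0, hi=7, mid=3, val=29
Step 2: lo=4, hi=7, mid=5, val=72
Step 3: lo=6, hi=7, mid=6, val=75

Found at index 6


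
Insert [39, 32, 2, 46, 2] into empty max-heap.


Insert 39: [39]
Insert 32: [39, 32]
Insert 2: [39, 32, 2]
Insert 46: [46, 39, 2, 32]
Insert 2: [46, 39, 2, 32, 2]

Final heap: [46, 39, 2, 32, 2]


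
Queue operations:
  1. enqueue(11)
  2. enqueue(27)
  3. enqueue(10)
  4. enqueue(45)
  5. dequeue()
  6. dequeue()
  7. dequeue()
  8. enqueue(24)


enqueue(11) -> [11]
enqueue(27) -> [11, 27]
enqueue(10) -> [11, 27, 10]
enqueue(45) -> [11, 27, 10, 45]
dequeue()->11, [27, 10, 45]
dequeue()->27, [10, 45]
dequeue()->10, [45]
enqueue(24) -> [45, 24]

Final queue: [45, 24]


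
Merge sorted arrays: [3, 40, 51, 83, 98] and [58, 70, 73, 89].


Take 3 from A
Take 40 from A
Take 51 from A
Take 58 from B
Take 70 from B
Take 73 from B
Take 83 from A
Take 89 from B

Merged: [3, 40, 51, 58, 70, 73, 83, 89, 98]


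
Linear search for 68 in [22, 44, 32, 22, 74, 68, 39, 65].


i=0: 22!=68
i=1: 44!=68
i=2: 32!=68
i=3: 22!=68
i=4: 74!=68
i=5: 68==68 found!

Found at 5, 6 comps


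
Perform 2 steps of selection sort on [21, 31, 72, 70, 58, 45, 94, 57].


Initial: [21, 31, 72, 70, 58, 45, 94, 57]
Step 1: min=21 at 0
  Swap: [21, 31, 72, 70, 58, 45, 94, 57]
Step 2: min=31 at 1
  Swap: [21, 31, 72, 70, 58, 45, 94, 57]

After 2 steps: [21, 31, 72, 70, 58, 45, 94, 57]


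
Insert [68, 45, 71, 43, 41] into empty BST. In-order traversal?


Insert 68: root
Insert 45: L from 68
Insert 71: R from 68
Insert 43: L from 68 -> L from 45
Insert 41: L from 68 -> L from 45 -> L from 43

In-order: [41, 43, 45, 68, 71]


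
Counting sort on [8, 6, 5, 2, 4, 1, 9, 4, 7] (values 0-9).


Input: [8, 6, 5, 2, 4, 1, 9, 4, 7]
Counts: [0, 1, 1, 0, 2, 1, 1, 1, 1, 1]

Sorted: [1, 2, 4, 4, 5, 6, 7, 8, 9]


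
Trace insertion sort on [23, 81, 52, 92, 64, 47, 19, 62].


Initial: [23, 81, 52, 92, 64, 47, 19, 62]
Insert 81: [23, 81, 52, 92, 64, 47, 19, 62]
Insert 52: [23, 52, 81, 92, 64, 47, 19, 62]
Insert 92: [23, 52, 81, 92, 64, 47, 19, 62]
Insert 64: [23, 52, 64, 81, 92, 47, 19, 62]
Insert 47: [23, 47, 52, 64, 81, 92, 19, 62]
Insert 19: [19, 23, 47, 52, 64, 81, 92, 62]
Insert 62: [19, 23, 47, 52, 62, 64, 81, 92]

Sorted: [19, 23, 47, 52, 62, 64, 81, 92]


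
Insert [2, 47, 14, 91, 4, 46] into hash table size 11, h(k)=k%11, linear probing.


Insert 2: h=2 -> slot 2
Insert 47: h=3 -> slot 3
Insert 14: h=3, 1 probes -> slot 4
Insert 91: h=3, 2 probes -> slot 5
Insert 4: h=4, 2 probes -> slot 6
Insert 46: h=2, 5 probes -> slot 7

Table: [None, None, 2, 47, 14, 91, 4, 46, None, None, None]


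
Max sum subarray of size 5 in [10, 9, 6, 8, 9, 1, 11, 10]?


[0:5]: 42
[1:6]: 33
[2:7]: 35
[3:8]: 39

Max: 42 at [0:5]


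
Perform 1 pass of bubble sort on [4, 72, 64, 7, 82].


Initial: [4, 72, 64, 7, 82]
Pass 1: [4, 64, 7, 72, 82] (2 swaps)

After 1 pass: [4, 64, 7, 72, 82]


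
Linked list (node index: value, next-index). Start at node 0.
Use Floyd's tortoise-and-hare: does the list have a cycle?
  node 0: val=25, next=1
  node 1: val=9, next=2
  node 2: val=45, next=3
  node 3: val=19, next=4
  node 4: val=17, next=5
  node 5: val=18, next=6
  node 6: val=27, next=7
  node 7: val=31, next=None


Floyd's tortoise (slow, +1) and hare (fast, +2):
  init: slow=0, fast=0
  step 1: slow=1, fast=2
  step 2: slow=2, fast=4
  step 3: slow=3, fast=6
  step 4: fast 6->7->None, no cycle

Cycle: no


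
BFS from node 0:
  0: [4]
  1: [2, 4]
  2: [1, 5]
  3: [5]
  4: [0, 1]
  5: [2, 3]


Visit 0, enqueue [4]
Visit 4, enqueue [1]
Visit 1, enqueue [2]
Visit 2, enqueue [5]
Visit 5, enqueue [3]
Visit 3, enqueue []

BFS order: [0, 4, 1, 2, 5, 3]


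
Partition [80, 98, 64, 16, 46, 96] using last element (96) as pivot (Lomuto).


Pivot: 96
  80 <= 96: advance i (no swap)
  64 <= 96: swap -> [80, 64, 98, 16, 46, 96]
  16 <= 96: swap -> [80, 64, 16, 98, 46, 96]
  46 <= 96: swap -> [80, 64, 16, 46, 98, 96]
Place pivot at 4: [80, 64, 16, 46, 96, 98]

Partitioned: [80, 64, 16, 46, 96, 98]


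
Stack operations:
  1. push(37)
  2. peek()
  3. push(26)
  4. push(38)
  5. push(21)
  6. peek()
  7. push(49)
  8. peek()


push(37) -> [37]
peek()->37
push(26) -> [37, 26]
push(38) -> [37, 26, 38]
push(21) -> [37, 26, 38, 21]
peek()->21
push(49) -> [37, 26, 38, 21, 49]
peek()->49

Final stack: [37, 26, 38, 21, 49]


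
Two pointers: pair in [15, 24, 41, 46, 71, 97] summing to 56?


lo=0(15)+hi=5(97)=112
lo=0(15)+hi=4(71)=86
lo=0(15)+hi=3(46)=61
lo=0(15)+hi=2(41)=56

Yes: 15+41=56


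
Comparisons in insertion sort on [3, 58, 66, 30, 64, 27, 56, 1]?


Algorithm: insertion sort
Input: [3, 58, 66, 30, 64, 27, 56, 1]
Sorted: [1, 3, 27, 30, 56, 58, 64, 66]

23


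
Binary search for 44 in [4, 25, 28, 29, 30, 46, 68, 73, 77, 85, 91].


Step 1: lo=0, hi=10, mid=5, val=46
Step 2: lo=0, hi=4, mid=2, val=28
Step 3: lo=3, hi=4, mid=3, val=29
Step 4: lo=4, hi=4, mid=4, val=30

Not found


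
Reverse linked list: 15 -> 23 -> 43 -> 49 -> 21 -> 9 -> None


Step 1: curr=15, set curr.next=prev(None) | reversed so far: 15
Step 2: curr=23, set curr.next=prev(15) | reversed so far: 23 -> 15
Step 3: curr=43, set curr.next=prev(23) | reversed so far: 43 -> 23 -> 15
Step 4: curr=49, set curr.next=prev(43) | reversed so far: 49 -> 43 -> 23 -> 15
Step 5: curr=21, set curr.next=prev(49) | reversed so far: 21 -> 49 -> 43 -> 23 -> 15
Step 6: curr=9, set curr.next=prev(21) | reversed so far: 9 -> 21 -> 49 -> 43 -> 23 -> 15

9 -> 21 -> 49 -> 43 -> 23 -> 15 -> None


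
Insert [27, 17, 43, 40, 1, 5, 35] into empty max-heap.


Insert 27: [27]
Insert 17: [27, 17]
Insert 43: [43, 17, 27]
Insert 40: [43, 40, 27, 17]
Insert 1: [43, 40, 27, 17, 1]
Insert 5: [43, 40, 27, 17, 1, 5]
Insert 35: [43, 40, 35, 17, 1, 5, 27]

Final heap: [43, 40, 35, 17, 1, 5, 27]


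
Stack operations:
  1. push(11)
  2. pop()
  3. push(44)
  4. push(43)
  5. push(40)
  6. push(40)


push(11) -> [11]
pop()->11, []
push(44) -> [44]
push(43) -> [44, 43]
push(40) -> [44, 43, 40]
push(40) -> [44, 43, 40, 40]

Final stack: [44, 43, 40, 40]


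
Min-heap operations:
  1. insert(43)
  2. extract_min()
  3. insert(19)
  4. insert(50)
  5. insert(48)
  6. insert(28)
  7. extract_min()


insert(43) -> [43]
extract_min()->43, []
insert(19) -> [19]
insert(50) -> [19, 50]
insert(48) -> [19, 50, 48]
insert(28) -> [19, 28, 48, 50]
extract_min()->19, [28, 50, 48]

Final heap: [28, 50, 48]


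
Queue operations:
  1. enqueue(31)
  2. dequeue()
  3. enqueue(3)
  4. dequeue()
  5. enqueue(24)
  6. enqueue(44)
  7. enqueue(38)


enqueue(31) -> [31]
dequeue()->31, []
enqueue(3) -> [3]
dequeue()->3, []
enqueue(24) -> [24]
enqueue(44) -> [24, 44]
enqueue(38) -> [24, 44, 38]

Final queue: [24, 44, 38]


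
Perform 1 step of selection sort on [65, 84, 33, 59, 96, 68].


Initial: [65, 84, 33, 59, 96, 68]
Step 1: min=33 at 2
  Swap: [33, 84, 65, 59, 96, 68]

After 1 step: [33, 84, 65, 59, 96, 68]


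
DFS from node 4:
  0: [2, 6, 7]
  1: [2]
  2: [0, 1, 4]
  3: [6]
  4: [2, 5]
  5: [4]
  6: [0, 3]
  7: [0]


Visit 4, push [5, 2]
Visit 2, push [1, 0]
Visit 0, push [7, 6]
Visit 6, push [3]
Visit 3, push []
Visit 7, push []
Visit 1, push []
Visit 5, push []

DFS order: [4, 2, 0, 6, 3, 7, 1, 5]


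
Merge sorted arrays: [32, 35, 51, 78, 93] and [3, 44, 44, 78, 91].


Take 3 from B
Take 32 from A
Take 35 from A
Take 44 from B
Take 44 from B
Take 51 from A
Take 78 from A
Take 78 from B
Take 91 from B

Merged: [3, 32, 35, 44, 44, 51, 78, 78, 91, 93]


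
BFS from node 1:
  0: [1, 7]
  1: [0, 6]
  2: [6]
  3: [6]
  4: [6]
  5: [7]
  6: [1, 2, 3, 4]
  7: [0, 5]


Visit 1, enqueue [0, 6]
Visit 0, enqueue [7]
Visit 6, enqueue [2, 3, 4]
Visit 7, enqueue [5]
Visit 2, enqueue []
Visit 3, enqueue []
Visit 4, enqueue []
Visit 5, enqueue []

BFS order: [1, 0, 6, 7, 2, 3, 4, 5]


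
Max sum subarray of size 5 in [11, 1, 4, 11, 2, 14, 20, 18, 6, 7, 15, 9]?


[0:5]: 29
[1:6]: 32
[2:7]: 51
[3:8]: 65
[4:9]: 60
[5:10]: 65
[6:11]: 66
[7:12]: 55

Max: 66 at [6:11]


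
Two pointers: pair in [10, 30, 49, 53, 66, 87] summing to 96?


lo=0(10)+hi=5(87)=97
lo=0(10)+hi=4(66)=76
lo=1(30)+hi=4(66)=96

Yes: 30+66=96


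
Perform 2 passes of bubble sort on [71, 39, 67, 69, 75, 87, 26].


Initial: [71, 39, 67, 69, 75, 87, 26]
Pass 1: [39, 67, 69, 71, 75, 26, 87] (4 swaps)
Pass 2: [39, 67, 69, 71, 26, 75, 87] (1 swaps)

After 2 passes: [39, 67, 69, 71, 26, 75, 87]


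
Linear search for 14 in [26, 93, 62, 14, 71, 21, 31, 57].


i=0: 26!=14
i=1: 93!=14
i=2: 62!=14
i=3: 14==14 found!

Found at 3, 4 comps


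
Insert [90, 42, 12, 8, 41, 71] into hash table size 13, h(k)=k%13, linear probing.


Insert 90: h=12 -> slot 12
Insert 42: h=3 -> slot 3
Insert 12: h=12, 1 probes -> slot 0
Insert 8: h=8 -> slot 8
Insert 41: h=2 -> slot 2
Insert 71: h=6 -> slot 6

Table: [12, None, 41, 42, None, None, 71, None, 8, None, None, None, 90]


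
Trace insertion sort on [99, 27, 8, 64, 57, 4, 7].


Initial: [99, 27, 8, 64, 57, 4, 7]
Insert 27: [27, 99, 8, 64, 57, 4, 7]
Insert 8: [8, 27, 99, 64, 57, 4, 7]
Insert 64: [8, 27, 64, 99, 57, 4, 7]
Insert 57: [8, 27, 57, 64, 99, 4, 7]
Insert 4: [4, 8, 27, 57, 64, 99, 7]
Insert 7: [4, 7, 8, 27, 57, 64, 99]

Sorted: [4, 7, 8, 27, 57, 64, 99]


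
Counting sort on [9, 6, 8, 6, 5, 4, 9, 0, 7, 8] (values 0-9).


Input: [9, 6, 8, 6, 5, 4, 9, 0, 7, 8]
Counts: [1, 0, 0, 0, 1, 1, 2, 1, 2, 2]

Sorted: [0, 4, 5, 6, 6, 7, 8, 8, 9, 9]


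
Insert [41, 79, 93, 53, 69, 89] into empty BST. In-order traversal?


Insert 41: root
Insert 79: R from 41
Insert 93: R from 41 -> R from 79
Insert 53: R from 41 -> L from 79
Insert 69: R from 41 -> L from 79 -> R from 53
Insert 89: R from 41 -> R from 79 -> L from 93

In-order: [41, 53, 69, 79, 89, 93]


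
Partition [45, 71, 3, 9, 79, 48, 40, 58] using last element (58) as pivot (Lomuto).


Pivot: 58
  45 <= 58: advance i (no swap)
  3 <= 58: swap -> [45, 3, 71, 9, 79, 48, 40, 58]
  9 <= 58: swap -> [45, 3, 9, 71, 79, 48, 40, 58]
  48 <= 58: swap -> [45, 3, 9, 48, 79, 71, 40, 58]
  40 <= 58: swap -> [45, 3, 9, 48, 40, 71, 79, 58]
Place pivot at 5: [45, 3, 9, 48, 40, 58, 79, 71]

Partitioned: [45, 3, 9, 48, 40, 58, 79, 71]


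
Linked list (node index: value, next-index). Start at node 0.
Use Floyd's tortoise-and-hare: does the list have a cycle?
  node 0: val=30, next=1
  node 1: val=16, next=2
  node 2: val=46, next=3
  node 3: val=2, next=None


Floyd's tortoise (slow, +1) and hare (fast, +2):
  init: slow=0, fast=0
  step 1: slow=1, fast=2
  step 2: fast 2->3->None, no cycle

Cycle: no


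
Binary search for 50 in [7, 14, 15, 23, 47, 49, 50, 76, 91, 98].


Step 1: lo=0, hi=9, mid=4, val=47
Step 2: lo=5, hi=9, mid=7, val=76
Step 3: lo=5, hi=6, mid=5, val=49
Step 4: lo=6, hi=6, mid=6, val=50

Found at index 6


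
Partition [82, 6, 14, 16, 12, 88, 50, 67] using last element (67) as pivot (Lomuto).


Pivot: 67
  6 <= 67: swap -> [6, 82, 14, 16, 12, 88, 50, 67]
  14 <= 67: swap -> [6, 14, 82, 16, 12, 88, 50, 67]
  16 <= 67: swap -> [6, 14, 16, 82, 12, 88, 50, 67]
  12 <= 67: swap -> [6, 14, 16, 12, 82, 88, 50, 67]
  50 <= 67: swap -> [6, 14, 16, 12, 50, 88, 82, 67]
Place pivot at 5: [6, 14, 16, 12, 50, 67, 82, 88]

Partitioned: [6, 14, 16, 12, 50, 67, 82, 88]


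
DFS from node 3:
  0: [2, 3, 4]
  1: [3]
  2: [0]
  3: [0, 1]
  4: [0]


Visit 3, push [1, 0]
Visit 0, push [4, 2]
Visit 2, push []
Visit 4, push []
Visit 1, push []

DFS order: [3, 0, 2, 4, 1]


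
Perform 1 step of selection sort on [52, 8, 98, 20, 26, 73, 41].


Initial: [52, 8, 98, 20, 26, 73, 41]
Step 1: min=8 at 1
  Swap: [8, 52, 98, 20, 26, 73, 41]

After 1 step: [8, 52, 98, 20, 26, 73, 41]


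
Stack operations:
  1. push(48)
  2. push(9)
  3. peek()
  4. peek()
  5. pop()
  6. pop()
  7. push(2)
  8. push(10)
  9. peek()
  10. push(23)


push(48) -> [48]
push(9) -> [48, 9]
peek()->9
peek()->9
pop()->9, [48]
pop()->48, []
push(2) -> [2]
push(10) -> [2, 10]
peek()->10
push(23) -> [2, 10, 23]

Final stack: [2, 10, 23]


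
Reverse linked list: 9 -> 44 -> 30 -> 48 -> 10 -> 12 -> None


Step 1: curr=9, set curr.next=prev(None) | reversed so far: 9
Step 2: curr=44, set curr.next=prev(9) | reversed so far: 44 -> 9
Step 3: curr=30, set curr.next=prev(44) | reversed so far: 30 -> 44 -> 9
Step 4: curr=48, set curr.next=prev(30) | reversed so far: 48 -> 30 -> 44 -> 9
Step 5: curr=10, set curr.next=prev(48) | reversed so far: 10 -> 48 -> 30 -> 44 -> 9
Step 6: curr=12, set curr.next=prev(10) | reversed so far: 12 -> 10 -> 48 -> 30 -> 44 -> 9

12 -> 10 -> 48 -> 30 -> 44 -> 9 -> None


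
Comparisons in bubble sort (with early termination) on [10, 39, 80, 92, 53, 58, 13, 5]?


Algorithm: bubble sort (with early termination)
Input: [10, 39, 80, 92, 53, 58, 13, 5]
Sorted: [5, 10, 13, 39, 53, 58, 80, 92]

28


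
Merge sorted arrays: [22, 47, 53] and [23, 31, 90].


Take 22 from A
Take 23 from B
Take 31 from B
Take 47 from A
Take 53 from A

Merged: [22, 23, 31, 47, 53, 90]


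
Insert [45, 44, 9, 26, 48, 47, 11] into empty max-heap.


Insert 45: [45]
Insert 44: [45, 44]
Insert 9: [45, 44, 9]
Insert 26: [45, 44, 9, 26]
Insert 48: [48, 45, 9, 26, 44]
Insert 47: [48, 45, 47, 26, 44, 9]
Insert 11: [48, 45, 47, 26, 44, 9, 11]

Final heap: [48, 45, 47, 26, 44, 9, 11]


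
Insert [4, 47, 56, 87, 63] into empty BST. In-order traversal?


Insert 4: root
Insert 47: R from 4
Insert 56: R from 4 -> R from 47
Insert 87: R from 4 -> R from 47 -> R from 56
Insert 63: R from 4 -> R from 47 -> R from 56 -> L from 87

In-order: [4, 47, 56, 63, 87]


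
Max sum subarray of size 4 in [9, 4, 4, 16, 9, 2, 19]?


[0:4]: 33
[1:5]: 33
[2:6]: 31
[3:7]: 46

Max: 46 at [3:7]


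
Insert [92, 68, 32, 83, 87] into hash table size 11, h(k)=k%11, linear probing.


Insert 92: h=4 -> slot 4
Insert 68: h=2 -> slot 2
Insert 32: h=10 -> slot 10
Insert 83: h=6 -> slot 6
Insert 87: h=10, 1 probes -> slot 0

Table: [87, None, 68, None, 92, None, 83, None, None, None, 32]


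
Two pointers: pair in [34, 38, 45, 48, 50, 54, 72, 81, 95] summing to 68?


lo=0(34)+hi=8(95)=129
lo=0(34)+hi=7(81)=115
lo=0(34)+hi=6(72)=106
lo=0(34)+hi=5(54)=88
lo=0(34)+hi=4(50)=84
lo=0(34)+hi=3(48)=82
lo=0(34)+hi=2(45)=79
lo=0(34)+hi=1(38)=72

No pair found


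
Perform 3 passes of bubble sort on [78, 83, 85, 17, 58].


Initial: [78, 83, 85, 17, 58]
Pass 1: [78, 83, 17, 58, 85] (2 swaps)
Pass 2: [78, 17, 58, 83, 85] (2 swaps)
Pass 3: [17, 58, 78, 83, 85] (2 swaps)

After 3 passes: [17, 58, 78, 83, 85]


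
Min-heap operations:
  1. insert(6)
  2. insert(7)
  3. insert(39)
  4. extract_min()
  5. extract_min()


insert(6) -> [6]
insert(7) -> [6, 7]
insert(39) -> [6, 7, 39]
extract_min()->6, [7, 39]
extract_min()->7, [39]

Final heap: [39]


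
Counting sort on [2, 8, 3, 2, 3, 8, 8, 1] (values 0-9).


Input: [2, 8, 3, 2, 3, 8, 8, 1]
Counts: [0, 1, 2, 2, 0, 0, 0, 0, 3, 0]

Sorted: [1, 2, 2, 3, 3, 8, 8, 8]


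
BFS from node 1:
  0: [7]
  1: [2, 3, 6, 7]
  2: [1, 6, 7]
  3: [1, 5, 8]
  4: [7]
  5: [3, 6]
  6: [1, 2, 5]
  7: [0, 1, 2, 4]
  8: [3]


Visit 1, enqueue [2, 3, 6, 7]
Visit 2, enqueue []
Visit 3, enqueue [5, 8]
Visit 6, enqueue []
Visit 7, enqueue [0, 4]
Visit 5, enqueue []
Visit 8, enqueue []
Visit 0, enqueue []
Visit 4, enqueue []

BFS order: [1, 2, 3, 6, 7, 5, 8, 0, 4]


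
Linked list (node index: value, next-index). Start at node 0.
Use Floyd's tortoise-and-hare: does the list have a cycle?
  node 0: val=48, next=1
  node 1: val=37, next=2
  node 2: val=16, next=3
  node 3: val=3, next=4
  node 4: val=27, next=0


Floyd's tortoise (slow, +1) and hare (fast, +2):
  init: slow=0, fast=0
  step 1: slow=1, fast=2
  step 2: slow=2, fast=4
  step 3: slow=3, fast=1
  step 4: slow=4, fast=3
  step 5: slow=0, fast=0
  slow == fast at node 0: cycle detected

Cycle: yes


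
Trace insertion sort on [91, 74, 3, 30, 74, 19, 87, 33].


Initial: [91, 74, 3, 30, 74, 19, 87, 33]
Insert 74: [74, 91, 3, 30, 74, 19, 87, 33]
Insert 3: [3, 74, 91, 30, 74, 19, 87, 33]
Insert 30: [3, 30, 74, 91, 74, 19, 87, 33]
Insert 74: [3, 30, 74, 74, 91, 19, 87, 33]
Insert 19: [3, 19, 30, 74, 74, 91, 87, 33]
Insert 87: [3, 19, 30, 74, 74, 87, 91, 33]
Insert 33: [3, 19, 30, 33, 74, 74, 87, 91]

Sorted: [3, 19, 30, 33, 74, 74, 87, 91]


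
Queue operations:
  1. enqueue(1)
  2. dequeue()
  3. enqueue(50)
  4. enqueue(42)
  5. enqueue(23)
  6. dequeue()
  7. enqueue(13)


enqueue(1) -> [1]
dequeue()->1, []
enqueue(50) -> [50]
enqueue(42) -> [50, 42]
enqueue(23) -> [50, 42, 23]
dequeue()->50, [42, 23]
enqueue(13) -> [42, 23, 13]

Final queue: [42, 23, 13]


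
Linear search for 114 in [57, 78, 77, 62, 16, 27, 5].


i=0: 57!=114
i=1: 78!=114
i=2: 77!=114
i=3: 62!=114
i=4: 16!=114
i=5: 27!=114
i=6: 5!=114

Not found, 7 comps


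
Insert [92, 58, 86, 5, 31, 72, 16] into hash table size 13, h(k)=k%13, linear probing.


Insert 92: h=1 -> slot 1
Insert 58: h=6 -> slot 6
Insert 86: h=8 -> slot 8
Insert 5: h=5 -> slot 5
Insert 31: h=5, 2 probes -> slot 7
Insert 72: h=7, 2 probes -> slot 9
Insert 16: h=3 -> slot 3

Table: [None, 92, None, 16, None, 5, 58, 31, 86, 72, None, None, None]
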